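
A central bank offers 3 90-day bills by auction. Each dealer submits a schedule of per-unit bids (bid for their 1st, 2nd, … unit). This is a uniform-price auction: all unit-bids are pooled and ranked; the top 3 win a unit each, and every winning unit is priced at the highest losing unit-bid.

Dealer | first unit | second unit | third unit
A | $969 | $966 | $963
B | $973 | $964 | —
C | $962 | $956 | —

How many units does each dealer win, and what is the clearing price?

Pooled unit-bids ranked (top 3): 973 (B-1), 969 (A-1), 966 (A-2)
The (k+1)-th unit-bid is $964.
Allocation: A 2, B 1.

A 2, B 1; clearing price $964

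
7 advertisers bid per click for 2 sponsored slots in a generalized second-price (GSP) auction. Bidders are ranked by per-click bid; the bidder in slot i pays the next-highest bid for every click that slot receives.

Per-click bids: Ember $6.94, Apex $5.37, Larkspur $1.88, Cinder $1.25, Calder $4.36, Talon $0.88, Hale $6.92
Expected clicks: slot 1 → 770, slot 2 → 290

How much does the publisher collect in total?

Sorting advertisers: $6.94 (Ember) > $6.92 (Hale) > $5.37 (Apex) > …
Slot 1: Ember pays $6.92 × 770 = $5328.40
Slot 2: Hale pays $5.37 × 290 = $1557.30
Total = $6885.70

Total revenue: $6885.70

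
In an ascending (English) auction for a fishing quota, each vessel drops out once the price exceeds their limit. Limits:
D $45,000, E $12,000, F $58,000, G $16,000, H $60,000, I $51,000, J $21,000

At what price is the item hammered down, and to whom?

Rule: the price rises until one bidder remains; the winner pays the price at which the last rival dropped out.
Limits in order: 60,000 (H) > 58,000 (F) > 51,000 (I) > 45,000 (D) > 21,000 (J) > 16,000 (G) > …
Bidding ends when F exits at $58,000; H takes it.

H wins at $58,000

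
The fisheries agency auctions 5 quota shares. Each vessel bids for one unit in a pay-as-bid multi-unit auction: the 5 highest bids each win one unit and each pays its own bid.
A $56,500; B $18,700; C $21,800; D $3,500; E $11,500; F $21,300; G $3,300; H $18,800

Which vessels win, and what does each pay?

Ordering the bids: 56,500 (A), 21,800 (C), 21,300 (F), 18,800 (H), 18,700 (B), 11,500 (E), 3,500 (D), …
Winners (5 units): A, C, F, H, B.
Each winner pays its own bid: A $56,500, C $21,800, F $21,300, H $18,800, B $18,700.

A $56,500, C $21,800, F $21,300, H $18,800, B $18,700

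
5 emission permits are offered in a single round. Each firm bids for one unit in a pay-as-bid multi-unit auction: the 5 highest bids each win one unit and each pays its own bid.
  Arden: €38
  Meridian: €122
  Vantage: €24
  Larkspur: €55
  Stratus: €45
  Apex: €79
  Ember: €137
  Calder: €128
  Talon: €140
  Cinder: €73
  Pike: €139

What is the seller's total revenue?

Sorting: 140 (Talon), 139 (Pike), 137 (Ember), 128 (Calder), 122 (Meridian), 79 (Apex), 73 (Cinder), …
Winners (5 units): Talon, Pike, Ember, Calder, Meridian.
Total revenue = 140 + 139 + 137 + 128 + 122 = €666.

Total revenue: €666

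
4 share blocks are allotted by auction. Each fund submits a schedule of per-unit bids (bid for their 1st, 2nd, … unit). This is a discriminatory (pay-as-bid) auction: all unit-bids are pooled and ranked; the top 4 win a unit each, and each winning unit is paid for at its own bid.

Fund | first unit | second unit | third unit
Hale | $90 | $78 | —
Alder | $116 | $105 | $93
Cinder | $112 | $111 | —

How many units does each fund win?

Alder 2, Cinder 2

All unit-bids, highest first — top 4: 116 (Alder-1), 112 (Cinder-1), 111 (Cinder-2), 105 (Alder-2)
Next rejected bid: $93 (not a price — pay-as-bid).
Allocation: Alder 2, Cinder 2.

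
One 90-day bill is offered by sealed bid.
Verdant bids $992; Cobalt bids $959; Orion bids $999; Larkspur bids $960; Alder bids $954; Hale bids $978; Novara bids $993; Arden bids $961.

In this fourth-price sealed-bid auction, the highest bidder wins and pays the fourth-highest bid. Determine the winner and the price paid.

Orion pays $978

Bids in order: 999 (Orion) > 993 (Novara) > 992 (Verdant) > 978 (Hale) > 961 (Arden) > 960 (Larkspur) > …
Orion wins; payment is bid #4 in the ranking = $978.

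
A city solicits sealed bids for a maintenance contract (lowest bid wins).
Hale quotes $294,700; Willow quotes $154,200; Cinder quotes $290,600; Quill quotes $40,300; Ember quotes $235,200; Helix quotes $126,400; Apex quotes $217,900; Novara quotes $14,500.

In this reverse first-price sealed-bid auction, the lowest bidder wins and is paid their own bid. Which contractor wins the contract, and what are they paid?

Novara is paid $14,500

Bids ranked: 14,500 (Novara) < 40,300 (Quill) < 126,400 (Helix) < 154,200 (Willow) < 217,900 (Apex) < 235,200 (Ember) < …
First-price: Novara is paid what they bid, $14,500.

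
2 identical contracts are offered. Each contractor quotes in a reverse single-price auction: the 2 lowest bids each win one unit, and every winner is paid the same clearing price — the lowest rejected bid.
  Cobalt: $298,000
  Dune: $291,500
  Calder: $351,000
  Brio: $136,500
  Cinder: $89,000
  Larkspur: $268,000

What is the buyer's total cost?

Total cost: $536,000

Bids ranked low→high: 89,000 (Cinder), 136,500 (Brio), 268,000 (Larkspur), 291,500 (Dune), …
Lowest 2: Cinder, Brio.
Clearing price = lowest rejected bid = $268,000.
Total cost = 2 × $268,000 = $536,000.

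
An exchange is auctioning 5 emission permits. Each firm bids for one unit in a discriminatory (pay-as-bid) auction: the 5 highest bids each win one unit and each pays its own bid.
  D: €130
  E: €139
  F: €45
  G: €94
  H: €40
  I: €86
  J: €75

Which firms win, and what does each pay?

E €139, D €130, G €94, I €86, J €75

Ordering the bids: 139 (E), 130 (D), 94 (G), 86 (I), 75 (J), 45 (F), 40 (H)
The 5 highest are E, D, G, I, J.
Each winner pays its own bid: E €139, D €130, G €94, I €86, J €75.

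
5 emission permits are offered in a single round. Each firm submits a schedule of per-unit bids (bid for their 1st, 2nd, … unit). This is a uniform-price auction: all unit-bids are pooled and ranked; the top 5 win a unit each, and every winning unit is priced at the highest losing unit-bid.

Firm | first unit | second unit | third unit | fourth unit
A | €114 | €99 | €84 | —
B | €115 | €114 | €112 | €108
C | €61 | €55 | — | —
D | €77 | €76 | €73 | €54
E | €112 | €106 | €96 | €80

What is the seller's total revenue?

Pooled unit-bids ranked (top 5): 115 (B-1), 114 (A-1), 114 (B-2), 112 (B-3), 112 (E-1)
Highest rejected unit-bid = €108.
Allocation: A 1, B 3, E 1. Every unit priced at €108.
Revenue = 5 × 108 = €540.

Total revenue: €540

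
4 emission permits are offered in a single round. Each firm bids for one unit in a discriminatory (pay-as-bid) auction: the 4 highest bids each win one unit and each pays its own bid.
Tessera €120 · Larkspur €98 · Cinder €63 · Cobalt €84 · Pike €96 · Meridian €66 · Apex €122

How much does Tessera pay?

Tessera pays €120

Bids ranked high→low: 122 (Apex), 120 (Tessera), 98 (Larkspur), 96 (Pike), 84 (Cobalt), 66 (Meridian), …
Winners (4 units): Apex, Tessera, Larkspur, Pike.
Tessera wins → own bid €120.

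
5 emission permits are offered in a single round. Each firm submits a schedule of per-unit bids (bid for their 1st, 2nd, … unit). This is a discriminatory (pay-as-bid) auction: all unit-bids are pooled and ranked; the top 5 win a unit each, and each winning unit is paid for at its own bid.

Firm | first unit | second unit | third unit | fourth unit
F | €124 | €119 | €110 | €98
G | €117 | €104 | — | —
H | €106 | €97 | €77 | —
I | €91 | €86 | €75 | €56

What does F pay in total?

F pays €353

Pooled unit-bids ranked (top 5): 124 (F-1), 119 (F-2), 117 (G-1), 110 (F-3), 106 (H-1)
Next rejected bid: €104 (not a price — pay-as-bid).
F's winning unit-bids: 124 + 119 + 110 = €353.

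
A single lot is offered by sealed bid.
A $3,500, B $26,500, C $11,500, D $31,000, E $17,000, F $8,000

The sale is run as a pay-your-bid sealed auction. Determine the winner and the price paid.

Sorting bids: 31,000 (D) > 26,500 (B) > 17,000 (E) > 11,500 (C) > 8,000 (F) > 3,500 (A)
D is highest → pays own bid, $31,000.

D pays $31,000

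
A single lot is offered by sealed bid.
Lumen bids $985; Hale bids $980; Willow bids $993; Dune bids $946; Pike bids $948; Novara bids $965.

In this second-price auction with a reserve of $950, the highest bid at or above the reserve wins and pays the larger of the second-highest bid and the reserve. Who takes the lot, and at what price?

Bids ranked: 993 (Willow) > 985 (Lumen) > 980 (Hale) > 965 (Novara) > 948 (Pike) > 946 (Dune)
Highest eligible bid: Willow at $993.
Second-highest bid $985 exceeds the reserve $950 → payment $985.

Willow pays $985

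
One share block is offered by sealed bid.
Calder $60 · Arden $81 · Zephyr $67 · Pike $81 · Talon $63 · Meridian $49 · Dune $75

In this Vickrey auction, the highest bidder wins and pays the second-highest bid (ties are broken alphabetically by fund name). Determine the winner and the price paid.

Rule: the highest bidder wins and pays the second-highest bid.
Bids in order: 81 (Arden) > 81 (Pike) > 75 (Dune) > 67 (Zephyr) > 63 (Talon) > 60 (Calder) > …
Arden and Pike tie at $81; tie-break gives it to Arden.
Second-price: Arden pays Pike's bid of $81.

Arden pays $81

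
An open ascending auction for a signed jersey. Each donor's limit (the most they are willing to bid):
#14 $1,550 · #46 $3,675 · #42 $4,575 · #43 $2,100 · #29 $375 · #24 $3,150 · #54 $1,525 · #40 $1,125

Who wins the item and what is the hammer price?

Rule: the price rises until one bidder remains; the winner pays the price at which the last rival dropped out.
Limits in order: 4,575 (#42) > 3,675 (#46) > 3,150 (#24) > 2,100 (#43) > 1,550 (#14) > 1,525 (#54) > …
Once the price passes $3,675, only #42 is left; the hammer falls at #46's limit of $3,675.

#42 wins at $3,675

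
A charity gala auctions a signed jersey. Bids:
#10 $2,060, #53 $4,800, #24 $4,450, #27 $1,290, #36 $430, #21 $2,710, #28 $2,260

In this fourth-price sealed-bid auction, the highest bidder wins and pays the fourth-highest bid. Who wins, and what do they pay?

#53 pays $2,260

Bids ranked: 4,800 (#53) > 4,450 (#24) > 2,710 (#21) > 2,260 (#28) > 2,060 (#10) > 1,290 (#27) > …
#53 is highest; pays the fourth-highest bid, $2,260.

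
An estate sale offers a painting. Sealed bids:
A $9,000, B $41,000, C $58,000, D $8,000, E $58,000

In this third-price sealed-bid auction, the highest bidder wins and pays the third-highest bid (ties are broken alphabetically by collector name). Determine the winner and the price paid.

Third-price sealed-bid auction: the highest bidder wins and pays the third-highest bid.
Bids in order: 58,000 (C) > 58,000 (E) > 41,000 (B) > 9,000 (A) > 8,000 (D)
C and E tie at $58,000; tie-break gives it to C.
C is highest; pays the third-highest bid, $41,000.

C pays $41,000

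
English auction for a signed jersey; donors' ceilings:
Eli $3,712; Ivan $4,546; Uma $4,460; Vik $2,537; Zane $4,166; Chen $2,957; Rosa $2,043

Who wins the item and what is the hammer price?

Rule: the price rises until one bidder remains; the winner pays the price at which the last rival dropped out.
Limits in order: 4,546 (Ivan) > 4,460 (Uma) > 4,166 (Zane) > 3,712 (Eli) > 2,957 (Chen) > 2,537 (Vik) > …
Uma is the last rival to drop out, at $4,460; Ivan remains and wins at that price.

Ivan wins at $4,460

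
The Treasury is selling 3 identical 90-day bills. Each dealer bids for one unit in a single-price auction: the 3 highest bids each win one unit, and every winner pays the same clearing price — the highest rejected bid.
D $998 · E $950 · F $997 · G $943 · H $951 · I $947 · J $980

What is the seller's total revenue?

Total revenue: $2,853

Ordering the bids: 998 (D), 997 (F), 980 (J), 951 (H), 950 (E), …
Winners (3 units): D, F, J.
Highest unsuccessful bid: $951 → clearing price.
Total revenue = 3 × $951 = $2,853.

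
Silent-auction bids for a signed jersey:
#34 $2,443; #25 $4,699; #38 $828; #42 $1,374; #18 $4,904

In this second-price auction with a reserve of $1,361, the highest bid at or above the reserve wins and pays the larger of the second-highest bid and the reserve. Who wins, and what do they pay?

#18 pays $4,699

Second-price auction with a reserve of $1,361: the highest bid at or above the reserve wins and pays the larger of the second-highest bid and the reserve.
Sorting bids: 4,904 (#18) > 4,699 (#25) > 2,443 (#34) > 1,374 (#42) > 828 (#38)
Highest eligible bid: #18 at $4,904.
Second-highest bid $4,699 exceeds the reserve $1,361 → payment $4,699.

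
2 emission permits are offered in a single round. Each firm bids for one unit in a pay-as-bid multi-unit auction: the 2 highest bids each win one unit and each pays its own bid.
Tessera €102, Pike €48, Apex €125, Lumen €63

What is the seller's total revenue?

Total revenue: €227

Sorting: 125 (Apex), 102 (Tessera), 63 (Lumen), 48 (Pike)
Winners (2 units): Apex, Tessera.
Total revenue = 125 + 102 = €227.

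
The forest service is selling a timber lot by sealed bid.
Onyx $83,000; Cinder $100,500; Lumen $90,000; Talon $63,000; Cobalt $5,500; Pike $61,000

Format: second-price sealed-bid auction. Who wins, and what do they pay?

Cinder pays $90,000

Second-price sealed-bid auction: the highest bidder wins and pays the second-highest bid.
Bids in order: 100,500 (Cinder) > 90,000 (Lumen) > 83,000 (Onyx) > 63,000 (Talon) > 61,000 (Pike) > 5,500 (Cobalt)
Cinder is highest; pays the second-highest bid, $90,000.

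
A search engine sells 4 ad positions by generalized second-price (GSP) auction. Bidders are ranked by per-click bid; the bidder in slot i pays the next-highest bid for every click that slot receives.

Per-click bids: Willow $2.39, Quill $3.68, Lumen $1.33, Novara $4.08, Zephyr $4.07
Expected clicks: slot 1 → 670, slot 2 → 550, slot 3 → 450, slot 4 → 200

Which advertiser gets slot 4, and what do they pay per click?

Willow; $1.33 per click

Per-click bids in order: $4.08 (Novara) > $4.07 (Zephyr) > $3.68 (Quill) > $2.39 (Willow) > $1.33 (Lumen)
Slot 4 goes to the fourth-ranked bidder, Willow, who pays the next bid down: $1.33/click.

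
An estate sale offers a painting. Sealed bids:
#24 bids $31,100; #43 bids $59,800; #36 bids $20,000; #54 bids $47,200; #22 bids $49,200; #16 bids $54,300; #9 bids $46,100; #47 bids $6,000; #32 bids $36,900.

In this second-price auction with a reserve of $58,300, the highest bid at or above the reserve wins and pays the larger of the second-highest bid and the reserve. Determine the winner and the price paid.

Bids in order: 59,800 (#43) > 54,300 (#16) > 49,200 (#22) > 47,200 (#54) > 46,100 (#9) > 36,900 (#32) > …
#43 has the top bid at or above the reserve ($59,800).
max(second-highest $54,300, reserve $58,300) = $58,300.

#43 pays $58,300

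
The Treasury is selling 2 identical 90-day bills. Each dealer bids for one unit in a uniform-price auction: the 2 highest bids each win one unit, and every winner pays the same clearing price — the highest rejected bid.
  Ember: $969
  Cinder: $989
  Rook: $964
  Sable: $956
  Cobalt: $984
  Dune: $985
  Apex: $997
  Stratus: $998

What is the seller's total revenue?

Total revenue: $1,978

Sorting: 998 (Stratus), 997 (Apex), 989 (Cinder), 985 (Dune), …
Winners (2 units): Stratus, Apex.
Clearing price = highest rejected bid = $989.
Total revenue = 2 × $989 = $1,978.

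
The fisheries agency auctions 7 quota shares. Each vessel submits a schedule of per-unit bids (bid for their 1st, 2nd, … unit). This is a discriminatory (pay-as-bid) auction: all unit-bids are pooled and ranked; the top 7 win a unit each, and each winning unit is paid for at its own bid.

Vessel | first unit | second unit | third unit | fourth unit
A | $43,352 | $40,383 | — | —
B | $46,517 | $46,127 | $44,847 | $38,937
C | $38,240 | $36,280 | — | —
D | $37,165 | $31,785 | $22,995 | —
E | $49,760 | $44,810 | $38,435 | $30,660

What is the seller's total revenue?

Total revenue: $315,796

Merging the schedules and taking the best 7: 49,760 (E-1), 46,517 (B-1), 46,127 (B-2), 44,847 (B-3), 44,810 (E-2), 43,352 (A-1), 40,383 (A-2)
Next rejected bid: $38,937 (not a price — pay-as-bid).
Each winning unit pays its own bid.
Revenue = 49,760 + 46,517 + 46,127 + 44,847 + 44,810 + 43,352 + 40,383 = $315,796.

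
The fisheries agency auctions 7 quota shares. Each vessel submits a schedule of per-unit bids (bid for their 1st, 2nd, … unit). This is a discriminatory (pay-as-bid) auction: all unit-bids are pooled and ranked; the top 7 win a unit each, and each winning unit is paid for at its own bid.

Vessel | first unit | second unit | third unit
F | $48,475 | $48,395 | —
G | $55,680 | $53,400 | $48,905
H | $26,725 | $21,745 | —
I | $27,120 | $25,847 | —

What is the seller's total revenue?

Merging the schedules and taking the best 7: 55,680 (G-1), 53,400 (G-2), 48,905 (G-3), 48,475 (F-1), 48,395 (F-2), 27,120 (I-1), 26,725 (H-1)
Next rejected bid: $25,847 (not a price — pay-as-bid).
Each winning unit pays its own bid.
Revenue = 55,680 + 53,400 + 48,905 + 48,475 + 48,395 + 27,120 + 26,725 = $308,700.

Total revenue: $308,700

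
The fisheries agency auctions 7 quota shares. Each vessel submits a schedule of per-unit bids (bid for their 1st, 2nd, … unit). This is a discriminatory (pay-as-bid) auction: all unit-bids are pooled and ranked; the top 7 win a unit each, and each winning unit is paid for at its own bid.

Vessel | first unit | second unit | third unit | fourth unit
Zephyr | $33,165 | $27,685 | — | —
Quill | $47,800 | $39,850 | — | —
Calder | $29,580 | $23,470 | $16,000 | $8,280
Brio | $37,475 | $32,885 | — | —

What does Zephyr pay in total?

Zephyr pays $60,850

All unit-bids, highest first — top 7: 47,800 (Quill-1), 39,850 (Quill-2), 37,475 (Brio-1), 33,165 (Zephyr-1), 32,885 (Brio-2), 29,580 (Calder-1), 27,685 (Zephyr-2)
Next rejected bid: $23,470 (not a price — pay-as-bid).
Zephyr's winning unit-bids: 33,165 + 27,685 = $60,850.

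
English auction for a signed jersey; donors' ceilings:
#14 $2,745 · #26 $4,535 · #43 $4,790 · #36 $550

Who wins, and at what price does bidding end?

Ascending (English) auction: the price rises until one bidder remains; the winner pays the price at which the last rival dropped out.
Limits in order: 4,790 (#43) > 4,535 (#26) > 2,745 (#14) > 550 (#36)
Once the price passes $4,535, only #43 is left; the hammer falls at #26's limit of $4,535.

#43 wins at $4,535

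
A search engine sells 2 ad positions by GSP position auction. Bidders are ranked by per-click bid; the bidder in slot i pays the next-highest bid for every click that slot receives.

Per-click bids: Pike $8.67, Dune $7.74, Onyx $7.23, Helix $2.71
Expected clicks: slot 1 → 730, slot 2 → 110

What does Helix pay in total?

Sorting advertisers: $8.67 (Pike) > $7.74 (Dune) > $7.23 (Onyx) > …
Helix ranks below slot 2 → no slot, pays nothing.

Helix pays $0.00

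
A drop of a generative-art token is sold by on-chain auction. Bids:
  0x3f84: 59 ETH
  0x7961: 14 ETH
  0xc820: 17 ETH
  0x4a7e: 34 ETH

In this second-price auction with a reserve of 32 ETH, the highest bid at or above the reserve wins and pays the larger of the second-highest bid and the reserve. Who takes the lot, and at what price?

0x3f84 pays 34 ETH

Sorting bids: 59 (0x3f84) > 34 (0x4a7e) > 17 (0xc820) > 14 (0x7961)
0x3f84 has the top bid at or above the reserve (59 ETH).
max(second-highest 34 ETH, reserve 32 ETH) = 34 ETH; the reserve does not bind.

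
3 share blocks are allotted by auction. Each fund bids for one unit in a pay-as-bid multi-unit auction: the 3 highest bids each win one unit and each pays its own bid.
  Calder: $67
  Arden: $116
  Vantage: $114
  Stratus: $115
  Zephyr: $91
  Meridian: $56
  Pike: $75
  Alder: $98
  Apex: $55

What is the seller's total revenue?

Total revenue: $345

Ordering the bids: 116 (Arden), 115 (Stratus), 114 (Vantage), 98 (Alder), 91 (Zephyr), …
The 3 highest are Arden, Stratus, Vantage.
Total revenue = 116 + 115 + 114 = $345.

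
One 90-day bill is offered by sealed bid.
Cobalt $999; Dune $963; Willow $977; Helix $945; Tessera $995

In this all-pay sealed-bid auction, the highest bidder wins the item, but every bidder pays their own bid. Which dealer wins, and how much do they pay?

Cobalt pays $999

Bids ranked: 999 (Cobalt) > 995 (Tessera) > 977 (Willow) > 963 (Dune) > 945 (Helix)
Cobalt is highest and takes the item; every bidder forfeits their bid.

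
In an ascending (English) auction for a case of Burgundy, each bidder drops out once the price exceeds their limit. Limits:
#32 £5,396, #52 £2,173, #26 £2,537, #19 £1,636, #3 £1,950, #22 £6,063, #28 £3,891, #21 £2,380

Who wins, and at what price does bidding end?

#22 wins at £5,396

Ascending (English) auction: the price rises until one bidder remains; the winner pays the price at which the last rival dropped out.
Limits ranked: 6,063 (#22) > 5,396 (#32) > 3,891 (#28) > 2,537 (#26) > 2,380 (#21) > 2,173 (#52) > …
Once the price passes £5,396, only #22 is left; the hammer falls at #32's limit of £5,396.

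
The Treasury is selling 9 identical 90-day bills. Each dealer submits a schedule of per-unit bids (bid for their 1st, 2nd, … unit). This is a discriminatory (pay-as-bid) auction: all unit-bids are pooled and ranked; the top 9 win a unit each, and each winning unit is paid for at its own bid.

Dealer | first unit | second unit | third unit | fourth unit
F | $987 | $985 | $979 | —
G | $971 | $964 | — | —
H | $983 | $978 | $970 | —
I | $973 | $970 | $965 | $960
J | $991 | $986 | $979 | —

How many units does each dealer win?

Merging the schedules and taking the best 9: 991 (J-1), 987 (F-1), 986 (J-2), 985 (F-2), 983 (H-1), 979 (F-3), 979 (J-3), 978 (H-2), 973 (I-1)
Next rejected bid: $971 (not a price — pay-as-bid).
Allocation: F 3, H 2, I 1, J 3.

F 3, H 2, I 1, J 3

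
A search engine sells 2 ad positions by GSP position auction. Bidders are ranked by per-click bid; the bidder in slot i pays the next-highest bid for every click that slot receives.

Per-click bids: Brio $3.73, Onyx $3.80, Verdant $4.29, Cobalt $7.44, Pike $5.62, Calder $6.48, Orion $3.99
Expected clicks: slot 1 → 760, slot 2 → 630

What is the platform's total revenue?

Per-click bids in order: $7.44 (Cobalt) > $6.48 (Calder) > $5.62 (Pike) > …
Slot 1: Cobalt pays $6.48 × 760 = $4924.80
Slot 2: Calder pays $5.62 × 630 = $3540.60
Total = $8465.40

Total revenue: $8465.40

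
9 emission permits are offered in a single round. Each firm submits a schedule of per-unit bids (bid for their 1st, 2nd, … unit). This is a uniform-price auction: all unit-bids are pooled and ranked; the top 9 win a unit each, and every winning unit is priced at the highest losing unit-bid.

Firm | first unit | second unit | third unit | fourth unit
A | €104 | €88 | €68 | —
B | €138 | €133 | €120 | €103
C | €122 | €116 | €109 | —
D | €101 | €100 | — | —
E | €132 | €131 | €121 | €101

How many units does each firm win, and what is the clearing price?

Merging the schedules and taking the best 9: 138 (B-1), 133 (B-2), 132 (E-1), 131 (E-2), 122 (C-1), 121 (E-3), 120 (B-3), 116 (C-2), 109 (C-3)
First bid not allocated: €104.
Allocation: B 3, C 3, E 3.

B 3, C 3, E 3; clearing price €104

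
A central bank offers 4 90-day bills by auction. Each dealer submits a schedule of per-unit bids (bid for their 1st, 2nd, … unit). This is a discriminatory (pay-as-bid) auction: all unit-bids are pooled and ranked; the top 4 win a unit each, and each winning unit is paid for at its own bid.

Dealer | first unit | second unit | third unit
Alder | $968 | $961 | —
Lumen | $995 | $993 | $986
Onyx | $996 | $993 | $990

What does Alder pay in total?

Pooled unit-bids ranked (top 4): 996 (Onyx-1), 995 (Lumen-1), 993 (Lumen-2), 993 (Onyx-2)
Next rejected bid: $990 (not a price — pay-as-bid).
Alder wins no units.

Alder pays $0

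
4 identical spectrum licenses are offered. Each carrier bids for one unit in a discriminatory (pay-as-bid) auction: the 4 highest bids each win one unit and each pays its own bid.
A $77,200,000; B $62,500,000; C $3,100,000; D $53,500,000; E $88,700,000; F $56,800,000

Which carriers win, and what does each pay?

E $88,700,000, A $77,200,000, B $62,500,000, F $56,800,000

Bids ranked high→low: 88,700,000 (E), 77,200,000 (A), 62,500,000 (B), 56,800,000 (F), 53,500,000 (D), 3,100,000 (C)
The 4 highest are E, A, B, F.
Each winner pays its own bid: E $88,700,000, A $77,200,000, B $62,500,000, F $56,800,000.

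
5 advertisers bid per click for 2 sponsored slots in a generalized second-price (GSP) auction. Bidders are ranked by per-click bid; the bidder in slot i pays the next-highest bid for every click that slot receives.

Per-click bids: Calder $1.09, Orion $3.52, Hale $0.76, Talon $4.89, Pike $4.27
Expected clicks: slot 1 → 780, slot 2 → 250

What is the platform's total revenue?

Sorting advertisers: $4.89 (Talon) > $4.27 (Pike) > $3.52 (Orion) > …
Slot 1: Talon pays $4.27 × 780 = $3330.60
Slot 2: Pike pays $3.52 × 250 = $880.00
Total = $4210.60

Total revenue: $4210.60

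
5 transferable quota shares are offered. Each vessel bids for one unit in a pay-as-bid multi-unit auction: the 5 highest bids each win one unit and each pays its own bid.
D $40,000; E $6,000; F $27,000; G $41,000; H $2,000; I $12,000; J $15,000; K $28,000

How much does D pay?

Sorting: 41,000 (G), 40,000 (D), 28,000 (K), 27,000 (F), 15,000 (J), 12,000 (I), 6,000 (E), …
Winners (5 units): G, D, K, F, J.
D wins → own bid $40,000.

D pays $40,000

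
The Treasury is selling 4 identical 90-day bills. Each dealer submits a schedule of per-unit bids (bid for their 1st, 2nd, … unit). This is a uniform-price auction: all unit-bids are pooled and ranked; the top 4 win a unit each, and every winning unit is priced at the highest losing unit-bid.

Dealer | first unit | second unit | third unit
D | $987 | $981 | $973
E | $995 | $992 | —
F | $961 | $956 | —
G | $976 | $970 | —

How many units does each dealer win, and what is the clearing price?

D 2, E 2; clearing price $976

Pooled unit-bids ranked (top 4): 995 (E-1), 992 (E-2), 987 (D-1), 981 (D-2)
The (k+1)-th unit-bid is $976.
Allocation: D 2, E 2.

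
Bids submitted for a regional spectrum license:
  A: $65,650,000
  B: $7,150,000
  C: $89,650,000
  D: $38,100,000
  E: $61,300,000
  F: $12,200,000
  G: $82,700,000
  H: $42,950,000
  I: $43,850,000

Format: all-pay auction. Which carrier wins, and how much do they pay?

Bids ranked: 89,650,000 (C) > 82,700,000 (G) > 65,650,000 (A) > 61,300,000 (E) > 43,850,000 (I) > 42,950,000 (H) > …
C wins with the top bid; all bids are sunk regardless.

C pays $89,650,000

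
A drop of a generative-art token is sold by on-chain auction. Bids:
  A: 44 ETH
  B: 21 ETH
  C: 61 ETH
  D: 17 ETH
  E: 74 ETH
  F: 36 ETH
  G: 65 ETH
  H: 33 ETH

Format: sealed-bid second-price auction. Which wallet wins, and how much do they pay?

E pays 65 ETH

Rule: the highest bidder wins and pays the second-highest bid.
Bids ranked: 74 (E) > 65 (G) > 61 (C) > 44 (A) > 36 (F) > 33 (H) > …
E wins with the highest bid; price is set by the runner-up at 65 ETH.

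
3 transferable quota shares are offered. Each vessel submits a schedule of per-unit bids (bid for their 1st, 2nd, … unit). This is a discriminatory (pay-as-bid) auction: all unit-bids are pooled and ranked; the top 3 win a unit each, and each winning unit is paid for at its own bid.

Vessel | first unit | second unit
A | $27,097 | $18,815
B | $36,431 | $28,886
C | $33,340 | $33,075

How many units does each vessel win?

B 1, C 2

Pooled unit-bids ranked (top 3): 36,431 (B-1), 33,340 (C-1), 33,075 (C-2)
Next rejected bid: $28,886 (not a price — pay-as-bid).
Allocation: B 1, C 2.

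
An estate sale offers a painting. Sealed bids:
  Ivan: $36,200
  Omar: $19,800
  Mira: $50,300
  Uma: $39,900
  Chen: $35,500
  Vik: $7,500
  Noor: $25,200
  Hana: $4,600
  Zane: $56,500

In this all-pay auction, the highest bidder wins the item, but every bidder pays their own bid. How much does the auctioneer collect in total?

Total revenue: $275,500

Sorting bids: 56,500 (Zane) > 50,300 (Mira) > 39,900 (Uma) > 36,200 (Ivan) > 35,500 (Chen) > 25,200 (Noor) > …
Zane wins with the top bid; all bids are sunk regardless.
Every bidder forfeits their bid regardless of winning.
Revenue = 36,200 + 19,800 + 50,300 + 39,900 + 35,500 + 7,500 + 25,200 + 4,600 + 56,500 = $275,500.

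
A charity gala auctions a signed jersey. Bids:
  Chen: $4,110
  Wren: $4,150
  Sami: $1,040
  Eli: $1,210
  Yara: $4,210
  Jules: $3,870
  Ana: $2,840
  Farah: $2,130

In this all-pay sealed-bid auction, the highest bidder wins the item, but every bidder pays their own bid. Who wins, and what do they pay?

Yara pays $4,210

Sorting bids: 4,210 (Yara) > 4,150 (Wren) > 4,110 (Chen) > 3,870 (Jules) > 2,840 (Ana) > 2,130 (Farah) > …
Yara is highest and takes the item; every bidder forfeits their bid.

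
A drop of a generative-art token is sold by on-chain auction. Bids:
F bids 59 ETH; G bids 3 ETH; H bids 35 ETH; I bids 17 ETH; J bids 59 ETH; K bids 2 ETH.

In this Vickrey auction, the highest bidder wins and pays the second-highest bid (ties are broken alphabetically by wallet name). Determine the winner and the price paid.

Sorting bids: 59 (F) > 59 (J) > 35 (H) > 17 (I) > 3 (G) > 2 (K)
Tie at 59 ETH → F wins by tie-break.
F is highest; pays the second-highest bid, 59 ETH.

F pays 59 ETH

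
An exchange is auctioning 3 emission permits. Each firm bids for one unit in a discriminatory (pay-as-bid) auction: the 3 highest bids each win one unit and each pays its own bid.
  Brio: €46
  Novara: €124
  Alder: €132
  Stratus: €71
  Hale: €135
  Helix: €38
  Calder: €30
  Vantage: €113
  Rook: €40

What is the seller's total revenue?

Total revenue: €391

Bids ranked high→low: 135 (Hale), 132 (Alder), 124 (Novara), 113 (Vantage), 71 (Stratus), …
Winners (3 units): Hale, Alder, Novara.
Total revenue = 135 + 132 + 124 = €391.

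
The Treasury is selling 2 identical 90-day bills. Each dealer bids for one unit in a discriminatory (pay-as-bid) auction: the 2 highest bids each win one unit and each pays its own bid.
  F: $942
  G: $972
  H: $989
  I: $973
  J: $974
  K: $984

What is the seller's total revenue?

Sorting: 989 (H), 984 (K), 974 (J), 973 (I), …
The 2 highest are H, K.
Total revenue = 989 + 984 = $1,973.

Total revenue: $1,973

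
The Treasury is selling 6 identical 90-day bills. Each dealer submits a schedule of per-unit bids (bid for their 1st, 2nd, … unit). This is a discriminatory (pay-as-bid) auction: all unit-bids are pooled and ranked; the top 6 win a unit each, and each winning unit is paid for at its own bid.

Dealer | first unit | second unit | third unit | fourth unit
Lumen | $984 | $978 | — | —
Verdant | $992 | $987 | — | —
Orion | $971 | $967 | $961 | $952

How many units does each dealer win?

Lumen 2, Orion 2, Verdant 2

All unit-bids, highest first — top 6: 992 (Verdant-1), 987 (Verdant-2), 984 (Lumen-1), 978 (Lumen-2), 971 (Orion-1), 967 (Orion-2)
Next rejected bid: $961 (not a price — pay-as-bid).
Allocation: Lumen 2, Orion 2, Verdant 2.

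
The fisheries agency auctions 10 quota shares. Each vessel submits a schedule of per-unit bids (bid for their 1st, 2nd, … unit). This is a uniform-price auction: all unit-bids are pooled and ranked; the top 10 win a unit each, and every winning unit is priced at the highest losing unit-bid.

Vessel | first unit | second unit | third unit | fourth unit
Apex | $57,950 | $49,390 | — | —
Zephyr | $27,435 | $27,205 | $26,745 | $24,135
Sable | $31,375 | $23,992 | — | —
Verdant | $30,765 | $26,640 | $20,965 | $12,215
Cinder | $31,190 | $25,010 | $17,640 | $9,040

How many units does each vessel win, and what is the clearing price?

Merging the schedules and taking the best 10: 57,950 (Apex-1), 49,390 (Apex-2), 31,375 (Sable-1), 31,190 (Cinder-1), 30,765 (Verdant-1), 27,435 (Zephyr-1), 27,205 (Zephyr-2), 26,745 (Zephyr-3), 26,640 (Verdant-2), 25,010 (Cinder-2)
Highest rejected unit-bid = $24,135.
Allocation: Apex 2, Cinder 2, Sable 1, Verdant 2, Zephyr 3.

Apex 2, Cinder 2, Sable 1, Verdant 2, Zephyr 3; clearing price $24,135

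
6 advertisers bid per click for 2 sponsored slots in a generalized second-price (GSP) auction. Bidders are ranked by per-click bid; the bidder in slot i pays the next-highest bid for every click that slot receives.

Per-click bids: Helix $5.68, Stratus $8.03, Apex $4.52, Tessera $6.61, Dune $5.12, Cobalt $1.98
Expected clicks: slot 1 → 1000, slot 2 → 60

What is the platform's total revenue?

Total revenue: $6950.80

Sorting advertisers: $8.03 (Stratus) > $6.61 (Tessera) > $5.68 (Helix) > …
Slot 1: Stratus pays $6.61 × 1000 = $6610.00
Slot 2: Tessera pays $5.68 × 60 = $340.80
Total = $6950.80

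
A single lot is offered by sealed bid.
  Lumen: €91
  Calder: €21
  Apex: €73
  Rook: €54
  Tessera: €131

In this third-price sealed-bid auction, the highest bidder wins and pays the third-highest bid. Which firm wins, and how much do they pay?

Tessera pays €73

Rule: the highest bidder wins and pays the third-highest bid.
Sorting bids: 131 (Tessera) > 91 (Lumen) > 73 (Apex) > 54 (Rook) > 21 (Calder)
Tessera is highest; pays the third-highest bid, €73.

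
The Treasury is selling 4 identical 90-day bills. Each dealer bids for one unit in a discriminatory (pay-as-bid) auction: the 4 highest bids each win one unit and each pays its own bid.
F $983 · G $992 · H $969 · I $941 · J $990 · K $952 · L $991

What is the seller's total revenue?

Sorting: 992 (G), 991 (L), 990 (J), 983 (F), 969 (H), 952 (K), …
Top 4: G, L, J, F.
Total revenue = 992 + 991 + 990 + 983 = $3,956.

Total revenue: $3,956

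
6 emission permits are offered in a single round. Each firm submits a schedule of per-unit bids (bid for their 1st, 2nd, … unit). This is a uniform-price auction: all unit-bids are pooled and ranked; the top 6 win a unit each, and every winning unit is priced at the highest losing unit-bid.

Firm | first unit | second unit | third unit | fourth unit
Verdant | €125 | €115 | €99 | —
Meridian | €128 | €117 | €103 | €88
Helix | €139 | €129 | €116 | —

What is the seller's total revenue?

All unit-bids, highest first — top 6: 139 (Helix-1), 129 (Helix-2), 128 (Meridian-1), 125 (Verdant-1), 117 (Meridian-2), 116 (Helix-3)
The (k+1)-th unit-bid is €115.
Allocation: Helix 3, Meridian 2, Verdant 1. Every unit priced at €115.
Revenue = 6 × 115 = €690.

Total revenue: €690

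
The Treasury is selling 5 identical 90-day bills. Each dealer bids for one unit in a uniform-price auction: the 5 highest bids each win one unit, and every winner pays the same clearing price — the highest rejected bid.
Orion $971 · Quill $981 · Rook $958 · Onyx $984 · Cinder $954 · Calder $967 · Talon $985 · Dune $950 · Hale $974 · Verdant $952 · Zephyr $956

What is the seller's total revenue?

Total revenue: $4,835

Ordering the bids: 985 (Talon), 984 (Onyx), 981 (Quill), 974 (Hale), 971 (Orion), 967 (Calder), 958 (Rook), …
Top 5: Talon, Onyx, Quill, Hale, Orion.
First losing bid is Calder's $967, which sets the uniform price.
Total revenue = 5 × $967 = $4,835.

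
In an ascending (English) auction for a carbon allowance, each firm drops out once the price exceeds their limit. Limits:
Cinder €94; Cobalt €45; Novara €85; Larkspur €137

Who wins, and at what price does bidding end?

Larkspur wins at €94

Limits in order: 137 (Larkspur) > 94 (Cinder) > 85 (Novara) > 45 (Cobalt)
Once the price passes €94, only Larkspur is left; the hammer falls at Cinder's limit of €94.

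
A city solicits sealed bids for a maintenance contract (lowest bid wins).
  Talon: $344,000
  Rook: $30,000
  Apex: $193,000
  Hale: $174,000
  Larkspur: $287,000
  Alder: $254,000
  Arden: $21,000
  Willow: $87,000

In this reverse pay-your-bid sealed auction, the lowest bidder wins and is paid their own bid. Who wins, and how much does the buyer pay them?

Arden is paid $21,000

Bids in order: 21,000 (Arden) < 30,000 (Rook) < 87,000 (Willow) < 174,000 (Hale) < 193,000 (Apex) < 254,000 (Alder) < …
Arden is lowest → is paid own bid, $21,000.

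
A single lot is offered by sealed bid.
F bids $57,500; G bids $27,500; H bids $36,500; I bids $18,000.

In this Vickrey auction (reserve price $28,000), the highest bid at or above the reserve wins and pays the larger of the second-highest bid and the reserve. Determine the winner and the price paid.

F pays $36,500

Vickrey auction (reserve price $28,000): the highest bid at or above the reserve wins and pays the larger of the second-highest bid and the reserve.
Bids ranked: 57,500 (F) > 36,500 (H) > 27,500 (G) > 18,000 (I)
Highest eligible bid: F at $57,500.
Second-highest bid $36,500 exceeds the reserve $28,000 → payment $36,500.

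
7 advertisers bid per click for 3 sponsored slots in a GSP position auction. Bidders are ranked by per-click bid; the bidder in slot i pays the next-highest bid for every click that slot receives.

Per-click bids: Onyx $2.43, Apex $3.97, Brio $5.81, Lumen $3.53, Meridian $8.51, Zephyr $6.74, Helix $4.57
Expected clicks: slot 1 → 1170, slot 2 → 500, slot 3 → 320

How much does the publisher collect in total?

Total revenue: $12253.20

Sorting advertisers: $8.51 (Meridian) > $6.74 (Zephyr) > $5.81 (Brio) > $4.57 (Helix) > …
Slot 1: Meridian pays $6.74 × 1170 = $7885.80
Slot 2: Zephyr pays $5.81 × 500 = $2905.00
Slot 3: Brio pays $4.57 × 320 = $1462.40
Total = $12253.20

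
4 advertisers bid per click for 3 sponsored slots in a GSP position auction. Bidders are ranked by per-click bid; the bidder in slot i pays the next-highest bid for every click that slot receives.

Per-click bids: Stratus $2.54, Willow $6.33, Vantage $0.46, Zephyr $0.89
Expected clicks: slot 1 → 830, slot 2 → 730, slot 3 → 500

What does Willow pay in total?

Willow pays $2108.20

Per-click bids in order: $6.33 (Willow) > $2.54 (Stratus) > $0.89 (Zephyr) > $0.46 (Vantage)
Willow holds slot 1 → pays next bid $2.54 × 830 clicks = $2108.20.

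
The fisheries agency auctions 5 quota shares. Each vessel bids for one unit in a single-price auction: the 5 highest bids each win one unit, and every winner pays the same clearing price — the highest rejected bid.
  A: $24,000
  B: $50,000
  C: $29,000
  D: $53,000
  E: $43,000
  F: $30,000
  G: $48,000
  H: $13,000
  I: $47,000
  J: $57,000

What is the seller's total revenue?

Total revenue: $215,000

Sorting: 57,000 (J), 53,000 (D), 50,000 (B), 48,000 (G), 47,000 (I), 43,000 (E), 30,000 (F), …
Top 5: J, D, B, G, I.
Clearing price = highest rejected bid = $43,000.
Total revenue = 5 × $43,000 = $215,000.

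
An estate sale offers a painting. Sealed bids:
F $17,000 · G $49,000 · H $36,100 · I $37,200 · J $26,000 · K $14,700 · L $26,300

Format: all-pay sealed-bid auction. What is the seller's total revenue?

Rule: the highest bidder wins the item, but every bidder pays their own bid.
Bids ranked: 49,000 (G) > 37,200 (I) > 36,100 (H) > 26,300 (L) > 26,000 (J) > 17,000 (F) > …
G wins with the top bid; all bids are sunk regardless.
Every bidder forfeits their bid regardless of winning.
Revenue = 17,000 + 49,000 + 36,100 + 37,200 + 26,000 + 14,700 + 26,300 = $206,300.

Total revenue: $206,300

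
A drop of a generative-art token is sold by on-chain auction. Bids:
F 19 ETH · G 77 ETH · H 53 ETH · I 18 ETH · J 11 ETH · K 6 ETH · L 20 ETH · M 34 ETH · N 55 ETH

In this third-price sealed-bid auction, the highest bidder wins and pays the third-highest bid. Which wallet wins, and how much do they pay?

G pays 53 ETH

Third-price sealed-bid auction: the highest bidder wins and pays the third-highest bid.
Bids in order: 77 (G) > 55 (N) > 53 (H) > 34 (M) > 20 (L) > 19 (F) > …
G is highest; pays the third-highest bid, 53 ETH.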